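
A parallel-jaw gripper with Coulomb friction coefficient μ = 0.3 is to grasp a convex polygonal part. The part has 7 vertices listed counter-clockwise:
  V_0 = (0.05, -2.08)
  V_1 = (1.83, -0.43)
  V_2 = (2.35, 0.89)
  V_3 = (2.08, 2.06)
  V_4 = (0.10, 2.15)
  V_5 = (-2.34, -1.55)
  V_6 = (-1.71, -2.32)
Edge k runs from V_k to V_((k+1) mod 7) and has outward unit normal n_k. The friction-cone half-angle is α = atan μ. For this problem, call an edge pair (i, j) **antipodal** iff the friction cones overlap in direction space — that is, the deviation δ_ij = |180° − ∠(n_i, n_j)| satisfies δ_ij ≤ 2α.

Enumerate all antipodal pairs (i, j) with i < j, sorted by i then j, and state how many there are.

count = 4; pairs: (0,4), (1,4), (2,5), (3,6)

α = atan 0.3 = 16.70°;  2α = 33.40°
n_0 = (+0.6798, -0.7334)
n_1 = (+0.9304, -0.3665)
n_2 = (+0.9744, +0.2249)
n_3 = (+0.0454, +0.9990)
n_4 = (-0.8348, +0.5505)
n_5 = (-0.7740, -0.6332)
n_6 = (+0.1351, -0.9908)
  (0,1): δ = 154.33°  ·
  (0,2): δ = 119.83°  ·
  (0,3): δ = 45.43°  ·
  (0,4): δ = 13.77°  ✓
  (0,5): δ = 86.46°  ·
  (0,6): δ = 144.94°  ·
  (1,2): δ = 145.50°  ·
  (1,3): δ = 71.10°  ·
  (1,4): δ = 11.90°  ✓
  (1,5): δ = 60.79°  ·
  (1,6): δ = 119.27°  ·
  (2,3): δ = 105.60°  ·
  (2,4): δ = 46.40°  ·
  (2,5): δ = 26.29°  ✓
  (2,6): δ = 84.77°  ·
  (3,4): δ = 120.80°  ·
  (3,5): δ = 48.11°  ·
  (3,6): δ = 10.37°  ✓
  (4,5): δ = 107.31°  ·
  (4,6): δ = 48.83°  ·
  (5,6): δ = 121.52°  ·
antipodal pairs: 4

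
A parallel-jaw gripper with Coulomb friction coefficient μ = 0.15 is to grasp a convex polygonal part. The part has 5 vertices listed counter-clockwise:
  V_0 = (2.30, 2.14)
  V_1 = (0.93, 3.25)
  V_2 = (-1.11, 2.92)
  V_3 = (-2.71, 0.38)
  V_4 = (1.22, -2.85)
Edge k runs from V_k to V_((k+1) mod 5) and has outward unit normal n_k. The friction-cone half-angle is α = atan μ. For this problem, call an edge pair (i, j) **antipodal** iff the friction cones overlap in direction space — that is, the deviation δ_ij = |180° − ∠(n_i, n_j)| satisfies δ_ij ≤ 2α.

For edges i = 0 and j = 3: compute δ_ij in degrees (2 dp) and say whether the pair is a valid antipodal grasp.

δ = 0.40°, valid

α = atan 0.15 = 8.53°;  2α = 17.06°
edge 0: e_0 = (-1.37, +1.11);  n_0 = (+0.6295, +0.7770)
edge 3: e_3 = (+3.93, -3.23);  n_3 = (-0.6349, -0.7726)
∠(n_0, n_3) = 179.60°
δ = |180° − 179.60°| = 0.40°
0.40° ≤ 2α = 17.06°  →  valid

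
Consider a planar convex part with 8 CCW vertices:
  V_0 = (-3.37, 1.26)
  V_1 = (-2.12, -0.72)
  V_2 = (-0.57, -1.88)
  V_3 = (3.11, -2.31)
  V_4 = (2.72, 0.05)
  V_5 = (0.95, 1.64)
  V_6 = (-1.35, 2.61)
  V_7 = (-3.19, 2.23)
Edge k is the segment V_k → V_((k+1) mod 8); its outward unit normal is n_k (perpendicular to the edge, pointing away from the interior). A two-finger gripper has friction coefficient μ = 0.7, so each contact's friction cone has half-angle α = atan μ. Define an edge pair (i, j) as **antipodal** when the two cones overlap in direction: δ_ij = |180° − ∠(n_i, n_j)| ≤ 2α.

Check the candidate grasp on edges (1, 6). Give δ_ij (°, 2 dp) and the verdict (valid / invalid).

α = atan 0.7 = 34.99°;  2α = 69.98°
edge 1: e_1 = (+1.55, -1.16);  n_1 = (-0.5992, -0.8006)
edge 6: e_6 = (-1.84, -0.38);  n_6 = (-0.2023, +0.9793)
∠(n_1, n_6) = 131.52°
δ = |180° − 131.52°| = 48.48°
48.48° ≤ 2α = 69.98°  →  valid

δ = 48.48°, valid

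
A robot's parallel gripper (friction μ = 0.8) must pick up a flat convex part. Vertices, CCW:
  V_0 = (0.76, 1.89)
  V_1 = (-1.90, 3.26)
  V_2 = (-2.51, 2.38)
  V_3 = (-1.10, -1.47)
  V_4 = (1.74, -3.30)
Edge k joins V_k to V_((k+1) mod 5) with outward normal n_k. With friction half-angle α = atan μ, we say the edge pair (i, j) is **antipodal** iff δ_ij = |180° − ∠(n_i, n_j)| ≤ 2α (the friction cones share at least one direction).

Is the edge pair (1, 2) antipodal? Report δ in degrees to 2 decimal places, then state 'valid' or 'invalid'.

δ = 125.16°, invalid

α = atan 0.8 = 38.66°;  2α = 77.32°
edge 1: e_1 = (-0.61, -0.88);  n_1 = (-0.8219, +0.5697)
edge 2: e_2 = (+1.41, -3.85);  n_2 = (-0.9390, -0.3439)
∠(n_1, n_2) = 54.84°
δ = |180° − 54.84°| = 125.16°
125.16° > 2α = 77.32°  →  invalid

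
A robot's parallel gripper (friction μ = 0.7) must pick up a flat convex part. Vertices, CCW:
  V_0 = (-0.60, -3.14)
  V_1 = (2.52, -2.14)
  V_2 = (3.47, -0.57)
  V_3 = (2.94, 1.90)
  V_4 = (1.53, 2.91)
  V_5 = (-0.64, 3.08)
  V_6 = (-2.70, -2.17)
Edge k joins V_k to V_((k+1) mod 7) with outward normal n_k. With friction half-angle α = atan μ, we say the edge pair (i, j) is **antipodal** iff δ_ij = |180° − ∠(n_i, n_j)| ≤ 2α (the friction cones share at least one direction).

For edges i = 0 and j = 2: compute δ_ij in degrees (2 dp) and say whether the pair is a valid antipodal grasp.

α = atan 0.7 = 34.99°;  2α = 69.98°
edge 0: e_0 = (+3.12, +1.00);  n_0 = (+0.3052, -0.9523)
edge 2: e_2 = (-0.53, +2.47);  n_2 = (+0.9777, +0.2098)
∠(n_0, n_2) = 84.34°
δ = |180° − 84.34°| = 95.66°
95.66° > 2α = 69.98°  →  invalid

δ = 95.66°, invalid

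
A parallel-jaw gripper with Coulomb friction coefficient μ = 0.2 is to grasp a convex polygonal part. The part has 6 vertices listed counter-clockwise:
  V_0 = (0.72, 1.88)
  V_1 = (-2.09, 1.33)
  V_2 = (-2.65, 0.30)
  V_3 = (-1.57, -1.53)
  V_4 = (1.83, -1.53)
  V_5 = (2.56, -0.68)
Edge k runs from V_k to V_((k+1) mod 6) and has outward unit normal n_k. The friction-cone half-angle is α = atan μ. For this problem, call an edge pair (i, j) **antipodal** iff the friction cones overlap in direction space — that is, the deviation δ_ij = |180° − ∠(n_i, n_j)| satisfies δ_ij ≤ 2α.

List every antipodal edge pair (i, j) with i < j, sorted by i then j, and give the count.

α = atan 0.2 = 11.31°;  2α = 22.62°
n_0 = (-0.1921, +0.9814)
n_1 = (-0.8785, +0.4777)
n_2 = (-0.8612, -0.5083)
n_3 = (+0.0000, -1.0000)
n_4 = (+0.7586, -0.6515)
n_5 = (+0.8120, +0.5836)
  (0,1): δ = 129.61°  ·
  (0,2): δ = 70.53°  ·
  (0,3): δ = 11.07°  ✓
  (0,4): δ = 38.27°  ·
  (0,5): δ = 114.63°  ·
  (1,2): δ = 120.92°  ·
  (1,3): δ = 61.47°  ·
  (1,4): δ = 12.12°  ✓
  (1,5): δ = 64.24°  ·
  (2,3): δ = 120.55°  ·
  (2,4): δ = 71.20°  ·
  (2,5): δ = 5.16°  ✓
  (3,4): δ = 130.66°  ·
  (3,5): δ = 54.29°  ·
  (4,5): δ = 103.64°  ·
antipodal pairs: 3

count = 3; pairs: (0,3), (1,4), (2,5)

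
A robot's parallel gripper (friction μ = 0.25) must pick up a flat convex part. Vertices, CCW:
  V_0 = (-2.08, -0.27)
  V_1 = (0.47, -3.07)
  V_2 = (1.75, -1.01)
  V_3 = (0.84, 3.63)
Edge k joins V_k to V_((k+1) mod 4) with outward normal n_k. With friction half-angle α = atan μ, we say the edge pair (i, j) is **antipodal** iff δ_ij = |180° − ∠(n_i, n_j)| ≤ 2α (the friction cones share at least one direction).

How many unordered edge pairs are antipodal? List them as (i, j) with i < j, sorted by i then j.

α = atan 0.25 = 14.04°;  2α = 28.07°
n_0 = (-0.7393, -0.6733)
n_1 = (+0.8494, -0.5278)
n_2 = (+0.9813, +0.1925)
n_3 = (-0.8005, +0.5993)
  (0,1): δ = 74.18°  ·
  (0,2): δ = 31.23°  ·
  (0,3): δ = 100.85°  ·
  (1,2): δ = 137.05°  ·
  (1,3): δ = 4.97°  ✓
  (2,3): δ = 47.92°  ·
antipodal pairs: 1

count = 1; pairs: (1,3)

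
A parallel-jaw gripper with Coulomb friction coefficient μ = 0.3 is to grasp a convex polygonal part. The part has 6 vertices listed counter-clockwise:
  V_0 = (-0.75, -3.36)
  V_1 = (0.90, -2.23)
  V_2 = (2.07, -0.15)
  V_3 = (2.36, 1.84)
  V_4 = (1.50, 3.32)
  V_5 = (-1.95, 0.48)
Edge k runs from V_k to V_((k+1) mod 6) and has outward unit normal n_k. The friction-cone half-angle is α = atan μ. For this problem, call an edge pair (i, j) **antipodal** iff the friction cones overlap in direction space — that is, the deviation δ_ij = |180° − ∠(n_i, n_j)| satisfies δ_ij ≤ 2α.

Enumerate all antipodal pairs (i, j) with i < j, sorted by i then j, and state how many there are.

α = atan 0.3 = 16.70°;  2α = 33.40°
n_0 = (+0.5650, -0.8251)
n_1 = (+0.8716, -0.4903)
n_2 = (+0.9895, -0.1442)
n_3 = (+0.8646, +0.5024)
n_4 = (-0.6356, +0.7721)
n_5 = (-0.9545, -0.2983)
  (0,1): δ = 153.76°  ·
  (0,2): δ = 132.70°  ·
  (0,3): δ = 94.25°  ·
  (0,4): δ = 5.06°  ✓
  (0,5): δ = 72.95°  ·
  (1,2): δ = 158.93°  ·
  (1,3): δ = 120.48°  ·
  (1,4): δ = 21.18°  ✓
  (1,5): δ = 46.71°  ·
  (2,3): δ = 141.55°  ·
  (2,4): δ = 42.25°  ·
  (2,5): δ = 25.65°  ✓
  (3,4): δ = 80.70°  ·
  (3,5): δ = 12.81°  ✓
  (4,5): δ = 112.11°  ·
antipodal pairs: 4

count = 4; pairs: (0,4), (1,4), (2,5), (3,5)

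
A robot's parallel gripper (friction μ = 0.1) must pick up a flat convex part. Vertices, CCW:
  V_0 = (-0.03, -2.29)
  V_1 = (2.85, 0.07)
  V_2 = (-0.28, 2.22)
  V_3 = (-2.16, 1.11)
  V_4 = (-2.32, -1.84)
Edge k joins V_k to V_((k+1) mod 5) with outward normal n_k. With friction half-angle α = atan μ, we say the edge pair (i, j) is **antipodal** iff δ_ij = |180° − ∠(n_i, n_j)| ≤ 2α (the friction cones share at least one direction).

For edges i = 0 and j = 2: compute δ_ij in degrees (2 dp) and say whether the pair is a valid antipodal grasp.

δ = 8.77°, valid

α = atan 0.1 = 5.71°;  2α = 11.42°
edge 0: e_0 = (+2.88, +2.36);  n_0 = (+0.6338, -0.7735)
edge 2: e_2 = (-1.88, -1.11);  n_2 = (-0.5084, +0.8611)
∠(n_0, n_2) = 171.23°
δ = |180° − 171.23°| = 8.77°
8.77° ≤ 2α = 11.42°  →  valid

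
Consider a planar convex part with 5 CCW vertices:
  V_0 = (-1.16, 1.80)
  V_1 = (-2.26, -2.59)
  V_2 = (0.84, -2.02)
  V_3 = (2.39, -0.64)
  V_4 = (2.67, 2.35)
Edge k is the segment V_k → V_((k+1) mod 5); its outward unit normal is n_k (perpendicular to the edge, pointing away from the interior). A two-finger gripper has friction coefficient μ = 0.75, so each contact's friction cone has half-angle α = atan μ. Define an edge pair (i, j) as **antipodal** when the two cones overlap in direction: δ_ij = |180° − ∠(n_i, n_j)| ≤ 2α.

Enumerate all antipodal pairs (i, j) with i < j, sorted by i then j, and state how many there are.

count = 5; pairs: (0,1), (0,2), (0,3), (1,4), (2,4)

α = atan 0.75 = 36.87°;  2α = 73.74°
n_0 = (-0.9700, +0.2431)
n_1 = (+0.1808, -0.9835)
n_2 = (+0.6650, -0.7469)
n_3 = (+0.9956, -0.0932)
n_4 = (-0.1421, +0.9898)
  (0,1): δ = 65.51°  ✓
  (0,2): δ = 34.25°  ✓
  (0,3): δ = 8.72°  ✓
  (0,4): δ = 112.24°  ·
  (1,2): δ = 148.74°  ·
  (1,3): δ = 105.77°  ·
  (1,4): δ = 2.25°  ✓
  (2,3): δ = 137.03°  ·
  (2,4): δ = 33.51°  ✓
  (3,4): δ = 76.48°  ·
antipodal pairs: 5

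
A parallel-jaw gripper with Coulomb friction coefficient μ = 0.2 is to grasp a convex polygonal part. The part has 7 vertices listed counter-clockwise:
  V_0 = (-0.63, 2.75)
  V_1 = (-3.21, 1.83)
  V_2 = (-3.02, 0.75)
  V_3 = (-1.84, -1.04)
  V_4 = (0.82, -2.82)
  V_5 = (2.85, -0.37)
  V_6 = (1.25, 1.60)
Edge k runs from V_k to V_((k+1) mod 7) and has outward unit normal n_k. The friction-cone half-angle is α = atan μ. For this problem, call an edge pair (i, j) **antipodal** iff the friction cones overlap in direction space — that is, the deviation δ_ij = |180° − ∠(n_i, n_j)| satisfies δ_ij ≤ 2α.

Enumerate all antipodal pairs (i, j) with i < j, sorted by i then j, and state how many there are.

α = atan 0.2 = 11.31°;  2α = 22.62°
n_0 = (-0.3359, +0.9419)
n_1 = (-0.9849, -0.1733)
n_2 = (-0.8349, -0.5504)
n_3 = (-0.5561, -0.8311)
n_4 = (+0.7700, -0.6380)
n_5 = (+0.7762, +0.6304)
n_6 = (+0.5218, +0.8531)
  (0,1): δ = 99.65°  ·
  (0,2): δ = 76.23°  ·
  (0,3): δ = 53.42°  ·
  (0,4): δ = 30.73°  ·
  (0,5): δ = 109.46°  ·
  (0,6): δ = 128.92°  ·
  (1,2): δ = 156.58°  ·
  (1,3): δ = 133.77°  ·
  (1,4): δ = 49.62°  ·
  (1,5): δ = 29.11°  ·
  (1,6): δ = 48.57°  ·
  (2,3): δ = 157.18°  ·
  (2,4): δ = 73.04°  ·
  (2,5): δ = 5.69°  ✓
  (2,6): δ = 25.15°  ·
  (3,4): δ = 95.85°  ·
  (3,5): δ = 17.13°  ✓
  (3,6): δ = 2.34°  ✓
  (4,5): δ = 101.27°  ·
  (4,6): δ = 81.81°  ·
  (5,6): δ = 160.54°  ·
antipodal pairs: 3

count = 3; pairs: (2,5), (3,5), (3,6)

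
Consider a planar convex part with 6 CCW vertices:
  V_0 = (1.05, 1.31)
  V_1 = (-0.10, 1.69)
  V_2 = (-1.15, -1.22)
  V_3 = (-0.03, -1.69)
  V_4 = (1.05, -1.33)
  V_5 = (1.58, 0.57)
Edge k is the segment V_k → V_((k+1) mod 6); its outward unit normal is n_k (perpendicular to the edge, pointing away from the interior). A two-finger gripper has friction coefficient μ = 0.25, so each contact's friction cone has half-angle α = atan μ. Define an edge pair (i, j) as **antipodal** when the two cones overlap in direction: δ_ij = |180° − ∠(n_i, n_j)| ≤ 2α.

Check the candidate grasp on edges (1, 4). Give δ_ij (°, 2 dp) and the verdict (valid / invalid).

α = atan 0.25 = 14.04°;  2α = 28.07°
edge 1: e_1 = (-1.05, -2.91);  n_1 = (-0.9406, +0.3394)
edge 4: e_4 = (+0.53, +1.90);  n_4 = (+0.9632, -0.2687)
∠(n_1, n_4) = 175.75°
δ = |180° − 175.75°| = 4.25°
4.25° ≤ 2α = 28.07°  →  valid

δ = 4.25°, valid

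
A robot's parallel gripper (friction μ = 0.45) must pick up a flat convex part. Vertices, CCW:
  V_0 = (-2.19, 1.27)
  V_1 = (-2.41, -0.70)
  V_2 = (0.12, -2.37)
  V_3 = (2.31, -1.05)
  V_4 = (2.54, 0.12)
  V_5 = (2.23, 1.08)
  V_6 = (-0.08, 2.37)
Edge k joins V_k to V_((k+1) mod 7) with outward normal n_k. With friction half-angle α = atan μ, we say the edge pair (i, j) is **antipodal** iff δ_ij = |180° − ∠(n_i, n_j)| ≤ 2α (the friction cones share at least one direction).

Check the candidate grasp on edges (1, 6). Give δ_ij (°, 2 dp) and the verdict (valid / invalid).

δ = 60.96°, invalid

α = atan 0.45 = 24.23°;  2α = 48.46°
edge 1: e_1 = (+2.53, -1.67);  n_1 = (-0.5509, -0.8346)
edge 6: e_6 = (-2.11, -1.10);  n_6 = (-0.4623, +0.8867)
∠(n_1, n_6) = 119.04°
δ = |180° − 119.04°| = 60.96°
60.96° > 2α = 48.46°  →  invalid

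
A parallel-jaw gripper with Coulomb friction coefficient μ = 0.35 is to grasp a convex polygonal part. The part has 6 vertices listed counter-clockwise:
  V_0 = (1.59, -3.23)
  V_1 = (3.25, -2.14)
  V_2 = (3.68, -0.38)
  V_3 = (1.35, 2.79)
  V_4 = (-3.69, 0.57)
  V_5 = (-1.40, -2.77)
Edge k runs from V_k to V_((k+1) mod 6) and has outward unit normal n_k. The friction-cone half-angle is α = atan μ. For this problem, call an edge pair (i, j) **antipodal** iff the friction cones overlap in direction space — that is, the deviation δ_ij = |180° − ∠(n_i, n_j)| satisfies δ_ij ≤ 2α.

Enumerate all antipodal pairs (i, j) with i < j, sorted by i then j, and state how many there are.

count = 3; pairs: (0,3), (2,4), (3,5)

α = atan 0.35 = 19.29°;  2α = 38.58°
n_0 = (+0.5489, -0.8359)
n_1 = (+0.9714, -0.2373)
n_2 = (+0.8058, +0.5922)
n_3 = (-0.4031, +0.9152)
n_4 = (-0.8248, -0.5655)
n_5 = (-0.1521, -0.9884)
  (0,1): δ = 137.02°  ·
  (0,2): δ = 86.97°  ·
  (0,3): δ = 9.52°  ✓
  (0,4): δ = 91.15°  ·
  (0,5): δ = 137.96°  ·
  (1,2): δ = 129.95°  ·
  (1,3): δ = 52.50°  ·
  (1,4): δ = 48.17°  ·
  (1,5): δ = 94.98°  ·
  (2,3): δ = 102.54°  ·
  (2,4): δ = 1.88°  ✓
  (2,5): δ = 44.94°  ·
  (3,4): δ = 79.34°  ·
  (3,5): δ = 32.52°  ✓
  (4,5): δ = 133.18°  ·
antipodal pairs: 3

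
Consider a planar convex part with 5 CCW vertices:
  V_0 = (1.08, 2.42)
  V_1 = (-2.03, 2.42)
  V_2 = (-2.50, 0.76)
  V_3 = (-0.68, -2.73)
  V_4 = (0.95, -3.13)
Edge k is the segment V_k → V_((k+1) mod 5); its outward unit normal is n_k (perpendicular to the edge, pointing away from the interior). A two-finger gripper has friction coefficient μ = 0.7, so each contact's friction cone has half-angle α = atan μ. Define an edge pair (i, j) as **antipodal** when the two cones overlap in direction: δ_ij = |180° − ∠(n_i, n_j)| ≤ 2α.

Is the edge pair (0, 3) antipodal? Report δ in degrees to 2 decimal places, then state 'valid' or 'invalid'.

δ = 13.79°, valid

α = atan 0.7 = 34.99°;  2α = 69.98°
edge 0: e_0 = (-3.11, +0.00);  n_0 = (+0.0000, +1.0000)
edge 3: e_3 = (+1.63, -0.40);  n_3 = (-0.2383, -0.9712)
∠(n_0, n_3) = 166.21°
δ = |180° − 166.21°| = 13.79°
13.79° ≤ 2α = 69.98°  →  valid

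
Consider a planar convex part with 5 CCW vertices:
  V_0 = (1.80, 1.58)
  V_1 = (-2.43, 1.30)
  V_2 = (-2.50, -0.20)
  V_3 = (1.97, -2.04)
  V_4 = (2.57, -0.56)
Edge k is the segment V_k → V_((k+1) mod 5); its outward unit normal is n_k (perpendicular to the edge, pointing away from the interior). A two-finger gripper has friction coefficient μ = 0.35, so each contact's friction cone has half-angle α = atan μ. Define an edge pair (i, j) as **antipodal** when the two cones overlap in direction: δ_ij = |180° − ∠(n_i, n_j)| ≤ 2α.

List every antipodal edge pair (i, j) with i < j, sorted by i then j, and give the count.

α = atan 0.35 = 19.29°;  2α = 38.58°
n_0 = (-0.0660, +0.9978)
n_1 = (-0.9989, +0.0466)
n_2 = (-0.3806, -0.9247)
n_3 = (+0.9267, -0.3757)
n_4 = (+0.9409, +0.3386)
  (0,1): δ = 96.46°  ·
  (0,2): δ = 26.16°  ✓
  (0,3): δ = 64.14°  ·
  (0,4): δ = 106.00°  ·
  (1,2): δ = 109.70°  ·
  (1,3): δ = 19.40°  ✓
  (1,4): δ = 22.46°  ✓
  (2,3): δ = 89.69°  ·
  (2,4): δ = 47.84°  ·
  (3,4): δ = 138.14°  ·
antipodal pairs: 3

count = 3; pairs: (0,2), (1,3), (1,4)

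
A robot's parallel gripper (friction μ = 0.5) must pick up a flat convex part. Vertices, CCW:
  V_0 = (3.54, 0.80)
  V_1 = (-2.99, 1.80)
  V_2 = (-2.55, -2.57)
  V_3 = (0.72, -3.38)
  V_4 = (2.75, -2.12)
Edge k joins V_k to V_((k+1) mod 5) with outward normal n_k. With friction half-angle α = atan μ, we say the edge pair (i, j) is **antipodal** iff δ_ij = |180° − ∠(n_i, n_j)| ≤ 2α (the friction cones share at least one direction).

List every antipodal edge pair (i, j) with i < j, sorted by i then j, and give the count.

α = atan 0.5 = 26.57°;  2α = 53.13°
n_0 = (+0.1514, +0.9885)
n_1 = (-0.9950, -0.1002)
n_2 = (-0.2404, -0.9707)
n_3 = (+0.5274, -0.8496)
n_4 = (+0.9653, -0.2612)
  (0,1): δ = 75.54°  ·
  (0,2): δ = 5.21°  ✓
  (0,3): δ = 40.53°  ✓
  (0,4): δ = 83.57°  ·
  (1,2): δ = 109.66°  ·
  (1,3): δ = 63.92°  ·
  (1,4): δ = 20.89°  ✓
  (2,3): δ = 134.26°  ·
  (2,4): δ = 91.23°  ·
  (3,4): δ = 136.97°  ·
antipodal pairs: 3

count = 3; pairs: (0,2), (0,3), (1,4)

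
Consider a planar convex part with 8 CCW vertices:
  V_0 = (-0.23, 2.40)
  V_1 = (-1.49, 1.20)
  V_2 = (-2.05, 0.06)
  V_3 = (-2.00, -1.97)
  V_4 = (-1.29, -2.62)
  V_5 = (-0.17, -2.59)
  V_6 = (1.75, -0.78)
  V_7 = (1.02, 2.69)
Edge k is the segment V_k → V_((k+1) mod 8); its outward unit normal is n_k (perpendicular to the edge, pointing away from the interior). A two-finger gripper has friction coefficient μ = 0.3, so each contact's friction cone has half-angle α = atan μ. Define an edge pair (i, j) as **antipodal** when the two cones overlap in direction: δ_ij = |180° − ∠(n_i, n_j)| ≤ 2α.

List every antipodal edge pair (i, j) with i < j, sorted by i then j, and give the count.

α = atan 0.3 = 16.70°;  2α = 33.40°
n_0 = (-0.6897, +0.7241)
n_1 = (-0.8976, +0.4409)
n_2 = (-0.9997, -0.0246)
n_3 = (-0.6753, -0.7376)
n_4 = (+0.0268, -0.9996)
n_5 = (+0.6860, -0.7276)
n_6 = (+0.9786, +0.2059)
n_7 = (-0.2260, +0.9741)
  (0,1): δ = 159.76°  ·
  (0,2): δ = 132.19°  ·
  (0,3): δ = 86.08°  ·
  (0,4): δ = 42.07°  ·
  (0,5): δ = 0.29°  ✓
  (0,6): δ = 58.28°  ·
  (0,7): δ = 149.46°  ·
  (1,2): δ = 152.43°  ·
  (1,3): δ = 106.31°  ·
  (1,4): δ = 62.30°  ·
  (1,5): δ = 20.53°  ✓
  (1,6): δ = 38.04°  ·
  (1,7): δ = 129.22°  ·
  (2,3): δ = 133.88°  ·
  (2,4): δ = 89.88°  ·
  (2,5): δ = 48.10°  ·
  (2,6): δ = 10.47°  ✓
  (2,7): δ = 101.65°  ·
  (3,4): δ = 135.99°  ·
  (3,5): δ = 94.22°  ·
  (3,6): δ = 35.65°  ·
  (3,7): δ = 55.54°  ·
  (4,5): δ = 138.22°  ·
  (4,6): δ = 79.65°  ·
  (4,7): δ = 11.53°  ✓
  (5,6): δ = 121.43°  ·
  (5,7): δ = 30.25°  ✓
  (6,7): δ = 88.82°  ·
antipodal pairs: 5

count = 5; pairs: (0,5), (1,5), (2,6), (4,7), (5,7)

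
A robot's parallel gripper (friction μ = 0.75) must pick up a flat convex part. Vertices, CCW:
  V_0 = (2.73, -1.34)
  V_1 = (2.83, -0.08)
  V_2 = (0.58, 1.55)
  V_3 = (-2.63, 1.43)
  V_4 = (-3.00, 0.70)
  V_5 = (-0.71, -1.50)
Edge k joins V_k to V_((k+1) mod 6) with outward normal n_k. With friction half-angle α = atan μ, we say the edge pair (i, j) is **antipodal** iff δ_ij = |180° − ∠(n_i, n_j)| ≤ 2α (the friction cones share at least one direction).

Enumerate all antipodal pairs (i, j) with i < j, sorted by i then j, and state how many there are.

α = atan 0.75 = 36.87°;  2α = 73.74°
n_0 = (+0.9969, -0.0791)
n_1 = (+0.5867, +0.8098)
n_2 = (-0.0374, +0.9993)
n_3 = (-0.8920, +0.4521)
n_4 = (-0.6928, -0.7211)
n_5 = (+0.0465, -0.9989)
  (0,1): δ = 121.38°  ·
  (0,2): δ = 83.32°  ·
  (0,3): δ = 22.34°  ✓
  (0,4): δ = 50.69°  ✓
  (0,5): δ = 97.20°  ·
  (1,2): δ = 141.94°  ·
  (1,3): δ = 80.96°  ·
  (1,4): δ = 7.93°  ✓
  (1,5): δ = 38.58°  ✓
  (2,3): δ = 119.02°  ·
  (2,4): δ = 45.99°  ✓
  (2,5): δ = 0.52°  ✓
  (3,4): δ = 106.97°  ·
  (3,5): δ = 60.46°  ✓
  (4,5): δ = 133.49°  ·
antipodal pairs: 7

count = 7; pairs: (0,3), (0,4), (1,4), (1,5), (2,4), (2,5), (3,5)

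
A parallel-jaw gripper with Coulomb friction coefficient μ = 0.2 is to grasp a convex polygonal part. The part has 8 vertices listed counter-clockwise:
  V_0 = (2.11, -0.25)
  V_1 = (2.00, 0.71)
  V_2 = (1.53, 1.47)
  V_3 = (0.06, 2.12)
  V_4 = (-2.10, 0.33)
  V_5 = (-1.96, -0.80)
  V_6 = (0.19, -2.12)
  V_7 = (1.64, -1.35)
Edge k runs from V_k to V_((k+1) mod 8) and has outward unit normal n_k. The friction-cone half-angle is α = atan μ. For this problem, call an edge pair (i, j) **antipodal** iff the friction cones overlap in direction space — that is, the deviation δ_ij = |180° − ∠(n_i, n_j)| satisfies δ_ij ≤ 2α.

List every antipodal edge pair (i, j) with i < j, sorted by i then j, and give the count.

α = atan 0.2 = 11.31°;  2α = 22.62°
n_0 = (+0.9935, +0.1138)
n_1 = (+0.8505, +0.5260)
n_2 = (+0.4044, +0.9146)
n_3 = (-0.6381, +0.7700)
n_4 = (-0.9924, -0.1230)
n_5 = (-0.5232, -0.8522)
n_6 = (+0.4690, -0.8832)
n_7 = (+0.9196, -0.3929)
  (0,1): δ = 154.80°  ·
  (0,2): δ = 120.39°  ·
  (0,3): δ = 56.89°  ·
  (0,4): δ = 0.53°  ✓
  (0,5): δ = 51.92°  ·
  (0,6): δ = 111.43°  ·
  (0,7): δ = 150.33°  ·
  (1,2): δ = 145.59°  ·
  (1,3): δ = 82.08°  ·
  (1,4): δ = 24.67°  ·
  (1,5): δ = 26.72°  ·
  (1,6): δ = 86.24°  ·
  (1,7): δ = 125.13°  ·
  (2,3): δ = 116.50°  ·
  (2,4): δ = 59.08°  ·
  (2,5): δ = 7.69°  ✓
  (2,6): δ = 51.82°  ·
  (2,7): δ = 90.72°  ·
  (3,4): δ = 122.59°  ·
  (3,5): δ = 71.20°  ·
  (3,6): δ = 11.68°  ✓
  (3,7): δ = 27.22°  ·
  (4,5): δ = 128.61°  ·
  (4,6): δ = 69.09°  ·
  (4,7): δ = 30.20°  ·
  (5,6): δ = 120.48°  ·
  (5,7): δ = 81.59°  ·
  (6,7): δ = 141.11°  ·
antipodal pairs: 3

count = 3; pairs: (0,4), (2,5), (3,6)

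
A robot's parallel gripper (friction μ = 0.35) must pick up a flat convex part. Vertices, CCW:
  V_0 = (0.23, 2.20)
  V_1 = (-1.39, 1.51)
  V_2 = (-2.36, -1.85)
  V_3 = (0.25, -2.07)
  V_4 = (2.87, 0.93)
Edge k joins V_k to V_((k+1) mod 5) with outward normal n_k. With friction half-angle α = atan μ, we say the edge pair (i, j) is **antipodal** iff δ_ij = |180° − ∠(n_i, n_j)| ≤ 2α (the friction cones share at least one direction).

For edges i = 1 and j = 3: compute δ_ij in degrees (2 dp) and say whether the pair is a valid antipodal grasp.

α = atan 0.35 = 19.29°;  2α = 38.58°
edge 1: e_1 = (-0.97, -3.36);  n_1 = (-0.9608, +0.2774)
edge 3: e_3 = (+2.62, +3.00);  n_3 = (+0.7532, -0.6578)
∠(n_1, n_3) = 154.97°
δ = |180° − 154.97°| = 25.03°
25.03° ≤ 2α = 38.58°  →  valid

δ = 25.03°, valid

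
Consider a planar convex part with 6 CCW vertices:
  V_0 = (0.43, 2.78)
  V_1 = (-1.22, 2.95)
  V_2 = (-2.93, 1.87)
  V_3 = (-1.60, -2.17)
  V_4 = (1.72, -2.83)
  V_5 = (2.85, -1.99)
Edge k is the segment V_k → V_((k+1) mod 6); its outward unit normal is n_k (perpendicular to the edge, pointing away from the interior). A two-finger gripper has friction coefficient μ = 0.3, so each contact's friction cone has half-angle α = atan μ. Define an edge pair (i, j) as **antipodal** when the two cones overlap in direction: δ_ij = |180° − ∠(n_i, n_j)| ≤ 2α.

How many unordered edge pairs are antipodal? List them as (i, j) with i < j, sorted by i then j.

α = atan 0.3 = 16.70°;  2α = 33.40°
n_0 = (+0.1025, +0.9947)
n_1 = (-0.5340, +0.8455)
n_2 = (-0.9499, -0.3127)
n_3 = (-0.1950, -0.9808)
n_4 = (+0.5966, -0.8025)
n_5 = (+0.8918, +0.4524)
  (0,1): δ = 141.84°  ·
  (0,2): δ = 65.90°  ·
  (0,3): δ = 5.36°  ✓
  (0,4): δ = 42.51°  ·
  (0,5): δ = 122.78°  ·
  (1,2): δ = 104.05°  ·
  (1,3): δ = 43.52°  ·
  (1,4): δ = 4.35°  ✓
  (1,5): δ = 84.62°  ·
  (2,3): δ = 119.47°  ·
  (2,4): δ = 71.60°  ·
  (2,5): δ = 8.68°  ✓
  (3,4): δ = 132.13°  ·
  (3,5): δ = 51.86°  ·
  (4,5): δ = 99.73°  ·
antipodal pairs: 3

count = 3; pairs: (0,3), (1,4), (2,5)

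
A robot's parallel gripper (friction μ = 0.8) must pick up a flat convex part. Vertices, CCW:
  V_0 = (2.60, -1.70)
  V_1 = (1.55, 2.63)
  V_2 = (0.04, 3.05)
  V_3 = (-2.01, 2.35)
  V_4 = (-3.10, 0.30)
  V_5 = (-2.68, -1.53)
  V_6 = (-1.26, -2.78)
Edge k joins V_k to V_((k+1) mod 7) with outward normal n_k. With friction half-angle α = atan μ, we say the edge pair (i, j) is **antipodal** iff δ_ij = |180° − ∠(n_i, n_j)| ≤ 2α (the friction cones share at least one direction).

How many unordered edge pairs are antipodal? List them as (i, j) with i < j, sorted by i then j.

α = atan 0.8 = 38.66°;  2α = 77.32°
n_0 = (+0.9718, +0.2357)
n_1 = (+0.2680, +0.9634)
n_2 = (-0.3231, +0.9463)
n_3 = (-0.8829, +0.4695)
n_4 = (-0.9747, -0.2237)
n_5 = (-0.6607, -0.7506)
n_6 = (+0.2694, -0.9630)
  (0,1): δ = 119.17°  ·
  (0,2): δ = 84.78°  ·
  (0,3): δ = 41.63°  ✓
  (0,4): δ = 0.70°  ✓
  (0,5): δ = 35.01°  ✓
  (0,6): δ = 92.00°  ·
  (1,2): δ = 145.60°  ·
  (1,3): δ = 102.46°  ·
  (1,4): δ = 61.53°  ✓
  (1,5): δ = 25.81°  ✓
  (1,6): δ = 31.17°  ✓
  (2,3): δ = 136.85°  ·
  (2,4): δ = 95.93°  ·
  (2,5): δ = 60.21°  ✓
  (2,6): δ = 3.22°  ✓
  (3,4): δ = 139.07°  ·
  (3,5): δ = 103.36°  ·
  (3,6): δ = 46.37°  ✓
  (4,5): δ = 144.28°  ·
  (4,6): δ = 87.29°  ·
  (5,6): δ = 123.01°  ·
antipodal pairs: 9

count = 9; pairs: (0,3), (0,4), (0,5), (1,4), (1,5), (1,6), (2,5), (2,6), (3,6)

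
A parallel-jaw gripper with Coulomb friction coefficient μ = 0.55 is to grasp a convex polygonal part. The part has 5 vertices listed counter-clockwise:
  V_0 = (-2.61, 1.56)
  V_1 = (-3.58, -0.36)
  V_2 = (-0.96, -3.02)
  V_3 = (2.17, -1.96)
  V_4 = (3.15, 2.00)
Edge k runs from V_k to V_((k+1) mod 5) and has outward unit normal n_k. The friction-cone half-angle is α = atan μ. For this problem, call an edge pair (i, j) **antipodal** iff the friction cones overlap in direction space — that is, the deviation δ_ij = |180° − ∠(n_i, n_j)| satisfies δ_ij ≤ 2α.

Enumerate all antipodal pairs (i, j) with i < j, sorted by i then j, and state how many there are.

α = atan 0.55 = 28.81°;  2α = 57.62°
n_0 = (-0.8926, +0.4509)
n_1 = (-0.7124, -0.7017)
n_2 = (+0.3208, -0.9472)
n_3 = (+0.9707, -0.2402)
n_4 = (-0.0762, +0.9971)
  (0,1): δ = 108.63°  ·
  (0,2): δ = 44.49°  ✓
  (0,3): δ = 12.90°  ✓
  (0,4): δ = 121.17°  ·
  (1,2): δ = 115.86°  ·
  (1,3): δ = 58.47°  ·
  (1,4): δ = 49.80°  ✓
  (2,3): δ = 122.61°  ·
  (2,4): δ = 14.34°  ✓
  (3,4): δ = 71.73°  ·
antipodal pairs: 4

count = 4; pairs: (0,2), (0,3), (1,4), (2,4)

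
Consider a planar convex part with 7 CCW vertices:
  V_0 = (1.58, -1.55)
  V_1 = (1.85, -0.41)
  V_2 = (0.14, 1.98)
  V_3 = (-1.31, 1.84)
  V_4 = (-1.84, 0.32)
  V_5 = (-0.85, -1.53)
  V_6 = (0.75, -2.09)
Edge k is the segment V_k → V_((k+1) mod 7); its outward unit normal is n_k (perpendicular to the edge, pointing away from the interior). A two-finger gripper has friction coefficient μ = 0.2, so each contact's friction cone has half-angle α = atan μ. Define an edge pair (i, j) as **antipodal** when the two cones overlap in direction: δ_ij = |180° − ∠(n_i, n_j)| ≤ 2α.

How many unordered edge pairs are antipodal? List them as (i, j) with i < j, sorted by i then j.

count = 2; pairs: (0,3), (1,4)

α = atan 0.2 = 11.31°;  2α = 22.62°
n_0 = (+0.9731, -0.2305)
n_1 = (+0.8133, +0.5819)
n_2 = (-0.0961, +0.9954)
n_3 = (-0.9442, +0.3292)
n_4 = (-0.8817, -0.4718)
n_5 = (-0.3304, -0.9439)
n_6 = (+0.5453, -0.8382)
  (0,1): δ = 131.09°  ·
  (0,2): δ = 71.16°  ·
  (0,3): δ = 5.90°  ✓
  (0,4): δ = 41.48°  ·
  (0,5): δ = 84.03°  ·
  (0,6): δ = 136.37°  ·
  (1,2): δ = 120.07°  ·
  (1,3): δ = 54.81°  ·
  (1,4): δ = 7.43°  ✓
  (1,5): δ = 35.13°  ·
  (1,6): δ = 87.47°  ·
  (2,3): δ = 114.74°  ·
  (2,4): δ = 67.36°  ·
  (2,5): δ = 24.80°  ·
  (2,6): δ = 27.53°  ·
  (3,4): δ = 132.62°  ·
  (3,5): δ = 90.07°  ·
  (3,6): δ = 37.73°  ·
  (4,5): δ = 137.44°  ·
  (4,6): δ = 85.10°  ·
  (5,6): δ = 127.66°  ·
antipodal pairs: 2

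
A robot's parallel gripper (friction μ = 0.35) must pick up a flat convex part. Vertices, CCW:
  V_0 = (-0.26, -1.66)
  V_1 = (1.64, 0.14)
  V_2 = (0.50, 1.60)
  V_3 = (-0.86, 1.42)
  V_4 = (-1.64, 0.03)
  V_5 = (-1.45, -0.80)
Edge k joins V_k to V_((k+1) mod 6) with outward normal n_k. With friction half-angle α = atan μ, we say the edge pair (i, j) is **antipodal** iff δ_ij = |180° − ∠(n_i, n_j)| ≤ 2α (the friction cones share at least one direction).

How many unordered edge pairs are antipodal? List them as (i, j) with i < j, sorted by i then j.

count = 4; pairs: (0,2), (0,3), (1,4), (1,5)

α = atan 0.35 = 19.29°;  2α = 38.58°
n_0 = (+0.6877, -0.7260)
n_1 = (+0.7882, +0.6154)
n_2 = (-0.1312, +0.9914)
n_3 = (-0.8721, +0.4894)
n_4 = (-0.9748, -0.2231)
n_5 = (-0.5857, -0.8105)
  (0,1): δ = 95.47°  ·
  (0,2): δ = 35.91°  ✓
  (0,3): δ = 17.25°  ✓
  (0,4): δ = 59.44°  ·
  (0,5): δ = 100.69°  ·
  (1,2): δ = 120.44°  ·
  (1,3): δ = 67.28°  ·
  (1,4): δ = 25.09°  ✓
  (1,5): δ = 16.16°  ✓
  (2,3): δ = 126.84°  ·
  (2,4): δ = 84.65°  ·
  (2,5): δ = 43.39°  ·
  (3,4): δ = 137.81°  ·
  (3,5): δ = 96.56°  ·
  (4,5): δ = 138.75°  ·
antipodal pairs: 4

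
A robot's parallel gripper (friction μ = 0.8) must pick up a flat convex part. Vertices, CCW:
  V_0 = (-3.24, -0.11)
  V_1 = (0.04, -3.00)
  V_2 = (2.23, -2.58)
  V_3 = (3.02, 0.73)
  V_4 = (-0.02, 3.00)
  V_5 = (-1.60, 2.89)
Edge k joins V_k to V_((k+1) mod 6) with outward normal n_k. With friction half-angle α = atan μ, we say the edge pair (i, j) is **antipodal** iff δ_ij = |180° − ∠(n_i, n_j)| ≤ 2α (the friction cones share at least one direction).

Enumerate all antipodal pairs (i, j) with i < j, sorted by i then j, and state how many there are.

count = 8; pairs: (0,2), (0,3), (0,4), (1,3), (1,4), (1,5), (2,4), (2,5)

α = atan 0.8 = 38.66°;  2α = 77.32°
n_0 = (-0.6611, -0.7503)
n_1 = (+0.1883, -0.9821)
n_2 = (+0.9727, -0.2322)
n_3 = (+0.5983, +0.8013)
n_4 = (-0.0695, +0.9976)
n_5 = (-0.8774, +0.4797)
  (0,1): δ = 127.76°  ·
  (0,2): δ = 62.04°  ✓
  (0,3): δ = 4.63°  ✓
  (0,4): δ = 45.37°  ✓
  (0,5): δ = 102.72°  ·
  (1,2): δ = 114.28°  ·
  (1,3): δ = 47.61°  ✓
  (1,4): δ = 6.87°  ✓
  (1,5): δ = 50.48°  ✓
  (2,3): δ = 113.33°  ·
  (2,4): δ = 72.59°  ✓
  (2,5): δ = 15.24°  ✓
  (3,4): δ = 139.27°  ·
  (3,5): δ = 81.91°  ·
  (4,5): δ = 122.65°  ·
antipodal pairs: 8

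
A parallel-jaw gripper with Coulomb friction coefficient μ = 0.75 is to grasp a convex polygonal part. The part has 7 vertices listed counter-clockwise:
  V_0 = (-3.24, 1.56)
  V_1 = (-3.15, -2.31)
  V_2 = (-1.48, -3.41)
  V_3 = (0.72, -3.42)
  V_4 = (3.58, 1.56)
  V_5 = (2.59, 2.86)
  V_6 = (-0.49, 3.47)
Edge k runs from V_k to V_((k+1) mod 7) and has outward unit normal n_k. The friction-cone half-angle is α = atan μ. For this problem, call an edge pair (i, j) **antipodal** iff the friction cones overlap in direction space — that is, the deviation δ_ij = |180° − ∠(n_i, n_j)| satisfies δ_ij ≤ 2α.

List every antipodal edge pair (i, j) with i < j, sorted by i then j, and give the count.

count = 10; pairs: (0,3), (0,4), (1,4), (1,5), (1,6), (2,4), (2,5), (2,6), (3,5), (3,6)

α = atan 0.75 = 36.87°;  2α = 73.74°
n_0 = (-0.9997, -0.0232)
n_1 = (-0.5501, -0.8351)
n_2 = (-0.0045, -1.0000)
n_3 = (+0.8672, -0.4980)
n_4 = (+0.7956, +0.6059)
n_5 = (+0.1943, +0.9809)
n_6 = (-0.5705, +0.8213)
  (0,1): δ = 124.70°  ·
  (0,2): δ = 91.59°  ·
  (0,3): δ = 31.20°  ✓
  (0,4): δ = 35.96°  ✓
  (0,5): δ = 77.47°  ·
  (0,6): δ = 123.45°  ·
  (1,2): δ = 146.89°  ·
  (1,3): δ = 86.50°  ·
  (1,4): δ = 19.34°  ✓
  (1,5): δ = 22.17°  ✓
  (1,6): δ = 68.15°  ✓
  (2,3): δ = 119.61°  ·
  (2,4): δ = 52.45°  ✓
  (2,5): δ = 10.94°  ✓
  (2,6): δ = 35.04°  ✓
  (3,4): δ = 112.84°  ·
  (3,5): δ = 71.33°  ✓
  (3,6): δ = 25.35°  ✓
  (4,5): δ = 138.49°  ·
  (4,6): δ = 92.51°  ·
  (5,6): δ = 134.02°  ·
antipodal pairs: 10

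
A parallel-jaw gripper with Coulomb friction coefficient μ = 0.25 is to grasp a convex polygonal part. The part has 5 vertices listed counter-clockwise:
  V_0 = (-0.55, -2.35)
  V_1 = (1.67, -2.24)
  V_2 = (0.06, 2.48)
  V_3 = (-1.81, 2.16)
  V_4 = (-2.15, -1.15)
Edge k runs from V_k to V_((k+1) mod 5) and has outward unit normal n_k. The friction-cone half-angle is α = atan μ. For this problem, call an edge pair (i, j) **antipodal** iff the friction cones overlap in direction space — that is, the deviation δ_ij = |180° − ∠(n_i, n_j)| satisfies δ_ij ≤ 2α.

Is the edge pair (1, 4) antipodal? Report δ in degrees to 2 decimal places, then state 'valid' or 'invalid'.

δ = 34.30°, invalid

α = atan 0.25 = 14.04°;  2α = 28.07°
edge 1: e_1 = (-1.61, +4.72);  n_1 = (+0.9465, +0.3228)
edge 4: e_4 = (+1.60, -1.20);  n_4 = (-0.6000, -0.8000)
∠(n_1, n_4) = 145.70°
δ = |180° − 145.70°| = 34.30°
34.30° > 2α = 28.07°  →  invalid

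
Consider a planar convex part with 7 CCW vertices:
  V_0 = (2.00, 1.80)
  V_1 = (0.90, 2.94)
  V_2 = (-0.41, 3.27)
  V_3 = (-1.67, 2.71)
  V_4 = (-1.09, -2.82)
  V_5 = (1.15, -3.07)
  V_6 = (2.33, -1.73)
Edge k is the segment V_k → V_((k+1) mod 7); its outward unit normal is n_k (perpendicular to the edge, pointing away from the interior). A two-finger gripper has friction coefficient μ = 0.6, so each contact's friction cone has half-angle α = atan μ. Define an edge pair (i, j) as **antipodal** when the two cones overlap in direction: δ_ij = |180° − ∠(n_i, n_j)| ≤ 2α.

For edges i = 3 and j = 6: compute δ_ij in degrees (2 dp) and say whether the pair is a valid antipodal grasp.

δ = 0.65°, valid

α = atan 0.6 = 30.96°;  2α = 61.93°
edge 3: e_3 = (+0.58, -5.53);  n_3 = (-0.9945, -0.1043)
edge 6: e_6 = (-0.33, +3.53);  n_6 = (+0.9957, +0.0931)
∠(n_3, n_6) = 179.35°
δ = |180° − 179.35°| = 0.65°
0.65° ≤ 2α = 61.93°  →  valid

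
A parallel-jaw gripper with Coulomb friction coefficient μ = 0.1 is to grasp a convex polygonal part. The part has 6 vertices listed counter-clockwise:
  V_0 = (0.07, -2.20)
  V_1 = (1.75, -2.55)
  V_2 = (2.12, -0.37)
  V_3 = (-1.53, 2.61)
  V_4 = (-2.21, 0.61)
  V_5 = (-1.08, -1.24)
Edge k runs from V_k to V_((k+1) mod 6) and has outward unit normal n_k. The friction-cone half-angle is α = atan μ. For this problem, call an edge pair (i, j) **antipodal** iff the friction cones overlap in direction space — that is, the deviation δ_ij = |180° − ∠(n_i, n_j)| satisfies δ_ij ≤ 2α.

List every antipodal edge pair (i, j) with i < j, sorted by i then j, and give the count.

count = 2; pairs: (1,3), (2,5)

α = atan 0.1 = 5.71°;  2α = 11.42°
n_0 = (-0.2040, -0.9790)
n_1 = (+0.9859, -0.1673)
n_2 = (+0.6324, +0.7746)
n_3 = (-0.9468, +0.3219)
n_4 = (-0.8534, -0.5213)
n_5 = (-0.6408, -0.7677)
  (0,1): δ = 87.86°  ·
  (0,2): δ = 27.46°  ·
  (0,3): δ = 82.99°  ·
  (0,4): δ = 133.19°  ·
  (0,5): δ = 151.91°  ·
  (1,2): δ = 119.60°  ·
  (1,3): δ = 9.15°  ✓
  (1,4): δ = 41.05°  ·
  (1,5): δ = 59.78°  ·
  (2,3): δ = 69.55°  ·
  (2,4): δ = 19.35°  ·
  (2,5): δ = 0.63°  ✓
  (3,4): δ = 129.80°  ·
  (3,5): δ = 111.08°  ·
  (4,5): δ = 161.27°  ·
antipodal pairs: 2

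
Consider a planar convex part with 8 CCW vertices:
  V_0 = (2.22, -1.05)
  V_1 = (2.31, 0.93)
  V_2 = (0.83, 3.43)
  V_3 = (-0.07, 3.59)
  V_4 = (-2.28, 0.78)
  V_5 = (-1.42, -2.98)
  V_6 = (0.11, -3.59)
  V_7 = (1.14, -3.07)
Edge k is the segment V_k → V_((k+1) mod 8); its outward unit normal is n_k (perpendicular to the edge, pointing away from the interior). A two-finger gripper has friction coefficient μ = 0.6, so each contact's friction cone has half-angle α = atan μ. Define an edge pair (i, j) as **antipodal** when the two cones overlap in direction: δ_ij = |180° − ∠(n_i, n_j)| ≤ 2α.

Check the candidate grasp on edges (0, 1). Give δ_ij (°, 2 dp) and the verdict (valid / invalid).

δ = 146.77°, invalid

α = atan 0.6 = 30.96°;  2α = 61.93°
edge 0: e_0 = (+0.09, +1.98);  n_0 = (+0.9990, -0.0454)
edge 1: e_1 = (-1.48, +2.50);  n_1 = (+0.8605, +0.5094)
∠(n_0, n_1) = 33.23°
δ = |180° − 33.23°| = 146.77°
146.77° > 2α = 61.93°  →  invalid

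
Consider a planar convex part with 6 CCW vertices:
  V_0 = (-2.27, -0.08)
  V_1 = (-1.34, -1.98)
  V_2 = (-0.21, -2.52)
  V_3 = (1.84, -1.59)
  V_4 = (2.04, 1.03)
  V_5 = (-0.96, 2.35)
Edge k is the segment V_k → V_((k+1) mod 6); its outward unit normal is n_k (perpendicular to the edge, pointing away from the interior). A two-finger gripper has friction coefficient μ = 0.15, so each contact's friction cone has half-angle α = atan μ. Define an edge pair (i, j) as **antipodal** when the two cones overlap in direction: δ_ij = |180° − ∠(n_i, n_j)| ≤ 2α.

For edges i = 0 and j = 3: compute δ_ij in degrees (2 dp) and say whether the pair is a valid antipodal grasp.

δ = 30.45°, invalid

α = atan 0.15 = 8.53°;  2α = 17.06°
edge 0: e_0 = (+0.93, -1.90);  n_0 = (-0.8982, -0.4396)
edge 3: e_3 = (+0.20, +2.62);  n_3 = (+0.9971, -0.0761)
∠(n_0, n_3) = 149.55°
δ = |180° − 149.55°| = 30.45°
30.45° > 2α = 17.06°  →  invalid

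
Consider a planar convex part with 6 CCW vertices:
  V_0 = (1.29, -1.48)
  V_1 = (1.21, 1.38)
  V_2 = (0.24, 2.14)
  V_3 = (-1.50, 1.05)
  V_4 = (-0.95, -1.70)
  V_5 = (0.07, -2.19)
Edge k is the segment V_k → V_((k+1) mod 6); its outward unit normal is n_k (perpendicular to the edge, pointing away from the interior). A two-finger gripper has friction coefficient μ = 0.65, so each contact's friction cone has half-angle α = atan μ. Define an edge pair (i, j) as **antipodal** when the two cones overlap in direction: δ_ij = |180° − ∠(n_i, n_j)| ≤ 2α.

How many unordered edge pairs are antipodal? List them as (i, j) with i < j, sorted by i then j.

count = 7; pairs: (0,2), (0,3), (0,4), (1,3), (1,4), (2,4), (2,5)

α = atan 0.65 = 33.02°;  2α = 66.05°
n_0 = (+0.9996, +0.0280)
n_1 = (+0.6167, +0.7872)
n_2 = (-0.5309, +0.8475)
n_3 = (-0.9806, -0.1961)
n_4 = (-0.4330, -0.9014)
n_5 = (+0.5030, -0.8643)
  (0,1): δ = 129.68°  ·
  (0,2): δ = 59.54°  ✓
  (0,3): δ = 9.71°  ✓
  (0,4): δ = 62.74°  ✓
  (0,5): δ = 118.60°  ·
  (1,2): δ = 109.86°  ·
  (1,3): δ = 40.61°  ✓
  (1,4): δ = 12.42°  ✓
  (1,5): δ = 68.28°  ·
  (2,3): δ = 110.75°  ·
  (2,4): δ = 57.72°  ✓
  (2,5): δ = 1.87°  ✓
  (3,4): δ = 126.97°  ·
  (3,5): δ = 71.11°  ·
  (4,5): δ = 124.14°  ·
antipodal pairs: 7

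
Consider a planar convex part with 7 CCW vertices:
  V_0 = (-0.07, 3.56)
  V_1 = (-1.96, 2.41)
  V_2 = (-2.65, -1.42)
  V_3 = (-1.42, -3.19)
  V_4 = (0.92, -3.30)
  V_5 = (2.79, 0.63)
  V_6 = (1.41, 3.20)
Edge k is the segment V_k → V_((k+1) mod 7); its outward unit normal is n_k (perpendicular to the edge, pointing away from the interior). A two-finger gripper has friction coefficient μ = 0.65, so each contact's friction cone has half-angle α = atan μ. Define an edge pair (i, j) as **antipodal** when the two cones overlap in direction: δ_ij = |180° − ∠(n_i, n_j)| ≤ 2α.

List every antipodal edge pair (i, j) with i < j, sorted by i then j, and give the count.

count = 9; pairs: (0,3), (0,4), (1,4), (1,5), (2,4), (2,5), (2,6), (3,5), (3,6)

α = atan 0.65 = 33.02°;  2α = 66.05°
n_0 = (-0.5198, +0.8543)
n_1 = (-0.9842, +0.1773)
n_2 = (-0.8212, -0.5707)
n_3 = (-0.0470, -0.9989)
n_4 = (+0.9030, -0.4297)
n_5 = (+0.8810, +0.4731)
n_6 = (+0.2364, +0.9717)
  (0,1): δ = 131.53°  ·
  (0,2): δ = 86.52°  ·
  (0,3): δ = 34.01°  ✓
  (0,4): δ = 33.23°  ✓
  (0,5): δ = 86.92°  ·
  (0,6): δ = 135.01°  ·
  (1,2): δ = 134.99°  ·
  (1,3): δ = 82.48°  ·
  (1,4): δ = 15.23°  ✓
  (1,5): δ = 38.45°  ✓
  (1,6): δ = 86.54°  ·
  (2,3): δ = 127.49°  ·
  (2,4): δ = 60.24°  ✓
  (2,5): δ = 6.56°  ✓
  (2,6): δ = 41.53°  ✓
  (3,4): δ = 112.75°  ·
  (3,5): δ = 59.07°  ✓
  (3,6): δ = 10.98°  ✓
  (4,5): δ = 126.32°  ·
  (4,6): δ = 78.22°  ·
  (5,6): δ = 131.91°  ·
antipodal pairs: 9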